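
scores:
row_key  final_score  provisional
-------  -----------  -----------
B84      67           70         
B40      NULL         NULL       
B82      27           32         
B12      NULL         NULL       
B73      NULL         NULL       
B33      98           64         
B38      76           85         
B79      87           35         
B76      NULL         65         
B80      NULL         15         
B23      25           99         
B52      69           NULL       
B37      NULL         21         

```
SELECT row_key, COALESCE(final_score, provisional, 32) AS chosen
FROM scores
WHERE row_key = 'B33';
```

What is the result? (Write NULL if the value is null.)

row_key = B33: final_score=98, provisional=64.
final_score=98 → 98

98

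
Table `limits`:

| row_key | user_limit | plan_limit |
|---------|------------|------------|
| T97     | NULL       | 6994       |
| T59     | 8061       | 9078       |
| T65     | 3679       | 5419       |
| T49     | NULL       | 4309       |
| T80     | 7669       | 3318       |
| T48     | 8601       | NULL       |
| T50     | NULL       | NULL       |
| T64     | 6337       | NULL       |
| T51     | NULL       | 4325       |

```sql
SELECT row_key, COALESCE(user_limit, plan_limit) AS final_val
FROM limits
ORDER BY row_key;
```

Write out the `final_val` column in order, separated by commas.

row_key=T48: user_limit=8601 → 8601
row_key=T49: user_limit=NULL, plan_limit=4309 → 4309
row_key=T50: user_limit=NULL, plan_limit=NULL (all NULL) → NULL
row_key=T51: user_limit=NULL, plan_limit=4325 → 4325
row_key=T59: user_limit=8061 → 8061
row_key=T64: user_limit=6337 → 6337
row_key=T65: user_limit=3679 → 3679
row_key=T80: user_limit=7669 → 7669
row_key=T97: user_limit=NULL, plan_limit=6994 → 6994

8601, 4309, NULL, 4325, 8061, 6337, 3679, 7669, 6994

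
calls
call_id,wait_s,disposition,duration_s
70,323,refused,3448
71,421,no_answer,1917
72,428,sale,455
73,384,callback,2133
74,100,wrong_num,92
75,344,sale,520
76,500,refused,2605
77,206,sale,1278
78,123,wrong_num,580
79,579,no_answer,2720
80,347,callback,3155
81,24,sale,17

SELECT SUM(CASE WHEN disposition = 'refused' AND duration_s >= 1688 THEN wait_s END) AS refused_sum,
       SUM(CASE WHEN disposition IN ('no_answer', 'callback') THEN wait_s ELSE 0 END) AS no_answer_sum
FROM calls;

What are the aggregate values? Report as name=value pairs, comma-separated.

[refused_sum: disposition = 'refused' AND duration_s >= 1688]
call_id=70: ✓ → 323
call_id=71: ✗
call_id=72: ✗
call_id=73: ✗
call_id=74: ✗
call_id=75: ✗
call_id=76: ✓ → 500
call_id=77: ✗
call_id=78: ✗
call_id=79: ✗
call_id=80: ✗
call_id=81: ✗
refused_sum = 323 + 500 = 823
—
[no_answer_sum: disposition IN ('no_answer', 'callback')]
call_id=70: ✗
call_id=71: ✓ → 421
call_id=72: ✗
call_id=73: ✓ → 384
call_id=74: ✗
call_id=75: ✗
call_id=76: ✗
call_id=77: ✗
call_id=78: ✗
call_id=79: ✓ → 579
call_id=80: ✓ → 347
call_id=81: ✗
no_answer_sum = 421 + 384 + 579 + 347 = 1731

refused_sum=823, no_answer_sum=1731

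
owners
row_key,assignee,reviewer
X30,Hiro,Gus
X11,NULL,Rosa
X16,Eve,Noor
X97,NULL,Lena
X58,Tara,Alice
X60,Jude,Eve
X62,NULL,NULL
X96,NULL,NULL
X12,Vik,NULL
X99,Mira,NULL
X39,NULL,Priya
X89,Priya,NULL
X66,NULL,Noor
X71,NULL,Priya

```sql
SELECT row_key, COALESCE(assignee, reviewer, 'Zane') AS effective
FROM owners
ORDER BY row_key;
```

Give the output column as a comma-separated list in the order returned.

Rosa, Vik, Eve, Hiro, Priya, Tara, Jude, Zane, Noor, Priya, Priya, Zane, Lena, Mira

row_key=X11: assignee=NULL, reviewer=Rosa → Rosa
row_key=X12: assignee=Vik → Vik
row_key=X16: assignee=Eve → Eve
row_key=X30: assignee=Hiro → Hiro
row_key=X39: assignee=NULL, reviewer=Priya → Priya
row_key=X58: assignee=Tara → Tara
row_key=X60: assignee=Jude → Jude
row_key=X62: assignee=NULL, reviewer=NULL, → literal Zane → Zane
row_key=X66: assignee=NULL, reviewer=Noor → Noor
row_key=X71: assignee=NULL, reviewer=Priya → Priya
row_key=X89: assignee=Priya → Priya
row_key=X96: assignee=NULL, reviewer=NULL, → literal Zane → Zane
row_key=X97: assignee=NULL, reviewer=Lena → Lena
row_key=X99: assignee=Mira → Mira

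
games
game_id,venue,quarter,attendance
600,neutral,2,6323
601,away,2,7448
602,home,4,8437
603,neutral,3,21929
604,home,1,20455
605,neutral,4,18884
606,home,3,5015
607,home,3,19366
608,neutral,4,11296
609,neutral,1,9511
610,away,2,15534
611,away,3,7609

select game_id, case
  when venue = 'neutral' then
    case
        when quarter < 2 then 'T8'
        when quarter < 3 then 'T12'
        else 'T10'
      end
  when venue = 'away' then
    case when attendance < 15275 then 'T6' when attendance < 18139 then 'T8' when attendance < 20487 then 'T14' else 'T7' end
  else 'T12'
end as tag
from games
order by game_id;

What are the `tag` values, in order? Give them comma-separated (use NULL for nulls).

T12, T6, T12, T10, T12, T10, T12, T12, T10, T8, T8, T6

game_id=600: venue='neutral' → inner[quarter < 3] → T12
game_id=601: venue='away' → inner[attendance < 15275] → T6
game_id=602: venue='home' → outer ELSE → T12
game_id=603: venue='neutral' → inner[ELSE] → T10
game_id=604: venue='home' → outer ELSE → T12
game_id=605: venue='neutral' → inner[ELSE] → T10
game_id=606: venue='home' → outer ELSE → T12
game_id=607: venue='home' → outer ELSE → T12
game_id=608: venue='neutral' → inner[ELSE] → T10
game_id=609: venue='neutral' → inner[quarter < 2] → T8
game_id=610: venue='away' → inner[attendance < 18139] → T8
game_id=611: venue='away' → inner[attendance < 15275] → T6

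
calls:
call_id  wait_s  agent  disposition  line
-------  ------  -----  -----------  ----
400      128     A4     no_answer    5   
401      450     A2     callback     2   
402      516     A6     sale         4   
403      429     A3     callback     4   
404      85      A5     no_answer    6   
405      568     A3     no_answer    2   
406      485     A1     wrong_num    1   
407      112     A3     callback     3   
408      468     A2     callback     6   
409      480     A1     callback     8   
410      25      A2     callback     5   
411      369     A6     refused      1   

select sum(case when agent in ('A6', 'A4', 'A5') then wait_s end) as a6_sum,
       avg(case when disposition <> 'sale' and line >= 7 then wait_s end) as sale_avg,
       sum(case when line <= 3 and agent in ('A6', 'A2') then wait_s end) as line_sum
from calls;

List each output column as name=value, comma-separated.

a6_sum=1098, sale_avg=480, line_sum=819

[a6_sum: agent in ('A6', 'A4', 'A5')]
call_id=400: ✓ → 128
call_id=401: ✗
call_id=402: ✓ → 516
call_id=403: ✗
call_id=404: ✓ → 85
call_id=405: ✗
call_id=406: ✗
call_id=407: ✗
call_id=408: ✗
call_id=409: ✗
call_id=410: ✗
call_id=411: ✓ → 369
a6_sum = 128 + 516 + 85 + 369 = 1098
—
[sale_avg: disposition <> 'sale' and line >= 7]
call_id=400: ✗
call_id=401: ✗
call_id=402: ✗
call_id=403: ✗
call_id=404: ✗
call_id=405: ✗
call_id=406: ✗
call_id=407: ✗
call_id=408: ✗
call_id=409: ✓ → 480
call_id=410: ✗
call_id=411: ✗
sale_avg = 480
—
[line_sum: line <= 3 and agent in ('A6', 'A2')]
call_id=400: ✗
call_id=401: ✓ → 450
call_id=402: ✗
call_id=403: ✗
call_id=404: ✗
call_id=405: ✗
call_id=406: ✗
call_id=407: ✗
call_id=408: ✗
call_id=409: ✗
call_id=410: ✗
call_id=411: ✓ → 369
line_sum = 450 + 369 = 819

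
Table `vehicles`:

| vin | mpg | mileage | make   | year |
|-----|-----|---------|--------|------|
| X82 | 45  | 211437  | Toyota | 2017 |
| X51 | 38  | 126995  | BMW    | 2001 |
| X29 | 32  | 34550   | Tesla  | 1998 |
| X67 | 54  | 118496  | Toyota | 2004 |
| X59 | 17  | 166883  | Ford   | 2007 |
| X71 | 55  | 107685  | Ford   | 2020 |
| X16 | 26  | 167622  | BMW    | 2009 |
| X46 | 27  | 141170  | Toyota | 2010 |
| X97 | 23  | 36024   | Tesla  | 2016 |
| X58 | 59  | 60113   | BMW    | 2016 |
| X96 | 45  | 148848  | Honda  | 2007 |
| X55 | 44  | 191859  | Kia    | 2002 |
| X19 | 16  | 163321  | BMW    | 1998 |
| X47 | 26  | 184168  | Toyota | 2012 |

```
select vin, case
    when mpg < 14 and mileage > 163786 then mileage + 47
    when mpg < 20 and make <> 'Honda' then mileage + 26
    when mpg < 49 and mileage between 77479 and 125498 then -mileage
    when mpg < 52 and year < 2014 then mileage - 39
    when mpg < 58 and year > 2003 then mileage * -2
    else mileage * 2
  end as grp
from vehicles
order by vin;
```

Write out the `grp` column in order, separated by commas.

vin=X16: mpg < 52 and year < 2014 → 167583
vin=X19: mpg < 20 and make <> 'Honda' → 163347
vin=X29: mpg < 52 and year < 2014 → 34511
vin=X46: mpg < 52 and year < 2014 → 141131
vin=X47: mpg < 52 and year < 2014 → 184129
vin=X51: mpg < 52 and year < 2014 → 126956
vin=X55: mpg < 52 and year < 2014 → 191820
vin=X58: ELSE → 120226
vin=X59: mpg < 20 and make <> 'Honda' → 166909
vin=X67: mpg < 58 and year > 2003 → -236992
vin=X71: mpg < 58 and year > 2003 → -215370
vin=X82: mpg < 58 and year > 2003 → -422874
vin=X96: mpg < 52 and year < 2014 → 148809
vin=X97: mpg < 58 and year > 2003 → -72048

167583, 163347, 34511, 141131, 184129, 126956, 191820, 120226, 166909, -236992, -215370, -422874, 148809, -72048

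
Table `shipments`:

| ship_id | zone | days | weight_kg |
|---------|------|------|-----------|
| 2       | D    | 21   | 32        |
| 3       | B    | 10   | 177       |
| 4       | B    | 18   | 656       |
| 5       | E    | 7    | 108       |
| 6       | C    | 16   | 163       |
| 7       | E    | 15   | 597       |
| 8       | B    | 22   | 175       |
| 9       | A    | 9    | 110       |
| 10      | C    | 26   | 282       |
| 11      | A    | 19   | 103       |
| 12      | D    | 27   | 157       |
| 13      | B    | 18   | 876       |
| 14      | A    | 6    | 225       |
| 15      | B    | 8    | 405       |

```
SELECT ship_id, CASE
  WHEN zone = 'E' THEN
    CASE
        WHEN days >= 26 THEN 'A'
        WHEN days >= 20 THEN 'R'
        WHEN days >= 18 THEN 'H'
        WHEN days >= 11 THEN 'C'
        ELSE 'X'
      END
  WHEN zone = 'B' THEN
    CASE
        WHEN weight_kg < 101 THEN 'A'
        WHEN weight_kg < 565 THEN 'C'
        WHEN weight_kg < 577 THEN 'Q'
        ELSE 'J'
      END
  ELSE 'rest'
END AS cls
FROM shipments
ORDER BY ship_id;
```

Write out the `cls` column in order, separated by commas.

rest, C, J, X, rest, C, C, rest, rest, rest, rest, J, rest, C

ship_id=2: zone='D' → outer ELSE → rest
ship_id=3: zone='B' → inner[weight_kg < 565] → C
ship_id=4: zone='B' → inner[ELSE] → J
ship_id=5: zone='E' → inner[ELSE] → X
ship_id=6: zone='C' → outer ELSE → rest
ship_id=7: zone='E' → inner[days >= 11] → C
ship_id=8: zone='B' → inner[weight_kg < 565] → C
ship_id=9: zone='A' → outer ELSE → rest
ship_id=10: zone='C' → outer ELSE → rest
ship_id=11: zone='A' → outer ELSE → rest
ship_id=12: zone='D' → outer ELSE → rest
ship_id=13: zone='B' → inner[ELSE] → J
ship_id=14: zone='A' → outer ELSE → rest
ship_id=15: zone='B' → inner[weight_kg < 565] → C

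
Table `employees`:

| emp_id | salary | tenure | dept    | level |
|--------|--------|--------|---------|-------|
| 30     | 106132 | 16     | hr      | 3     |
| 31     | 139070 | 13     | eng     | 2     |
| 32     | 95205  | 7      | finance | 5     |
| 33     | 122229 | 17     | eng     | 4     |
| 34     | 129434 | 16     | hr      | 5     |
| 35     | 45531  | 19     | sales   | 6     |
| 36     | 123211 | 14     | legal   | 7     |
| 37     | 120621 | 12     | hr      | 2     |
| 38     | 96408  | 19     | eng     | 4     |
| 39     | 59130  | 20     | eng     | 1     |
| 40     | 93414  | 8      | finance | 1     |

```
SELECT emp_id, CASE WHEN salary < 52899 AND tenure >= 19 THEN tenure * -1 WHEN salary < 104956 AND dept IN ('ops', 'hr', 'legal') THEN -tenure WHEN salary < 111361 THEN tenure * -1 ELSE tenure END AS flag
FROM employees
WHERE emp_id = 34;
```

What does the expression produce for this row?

16

emp_id = 34: salary=129434, tenure=16, dept=hr, level=5.
salary < 52899 AND tenure >= 19 → false
salary < 104956 AND dept IN ('ops', 'hr', 'legal') → false
salary < 111361 → false
No prior WHEN matched → ELSE → 16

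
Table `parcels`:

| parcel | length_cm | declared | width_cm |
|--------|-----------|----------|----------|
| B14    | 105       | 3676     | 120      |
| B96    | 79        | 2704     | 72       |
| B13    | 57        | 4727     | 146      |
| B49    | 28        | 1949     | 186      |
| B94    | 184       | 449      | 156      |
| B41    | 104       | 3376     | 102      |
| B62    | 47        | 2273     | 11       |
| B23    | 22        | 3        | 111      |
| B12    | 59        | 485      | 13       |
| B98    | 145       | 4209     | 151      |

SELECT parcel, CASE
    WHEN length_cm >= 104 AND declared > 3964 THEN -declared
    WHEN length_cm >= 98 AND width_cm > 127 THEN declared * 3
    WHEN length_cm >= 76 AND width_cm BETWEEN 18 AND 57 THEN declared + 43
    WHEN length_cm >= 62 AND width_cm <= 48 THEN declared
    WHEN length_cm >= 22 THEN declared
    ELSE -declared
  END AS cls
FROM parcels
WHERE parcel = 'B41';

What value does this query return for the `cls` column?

parcel = B41: length_cm=104, declared=3376, width_cm=102.
length_cm >= 104 AND declared > 3964 → false
length_cm >= 98 AND width_cm > 127 → false
length_cm >= 76 AND width_cm BETWEEN 18 AND 57 → false
length_cm >= 62 AND width_cm <= 48 → false
length_cm >= 22 → true → 3376

3376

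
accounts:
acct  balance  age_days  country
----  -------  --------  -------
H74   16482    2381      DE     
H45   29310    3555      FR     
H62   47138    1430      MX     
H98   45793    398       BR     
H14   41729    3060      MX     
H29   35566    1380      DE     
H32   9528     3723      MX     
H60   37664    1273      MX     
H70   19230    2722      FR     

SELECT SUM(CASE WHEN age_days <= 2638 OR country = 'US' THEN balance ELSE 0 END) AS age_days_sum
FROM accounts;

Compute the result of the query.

182643

acct=H74: ✓ → 16482
acct=H45: ✗
acct=H62: ✓ → 47138
acct=H98: ✓ → 45793
acct=H14: ✗
acct=H29: ✓ → 35566
acct=H32: ✗
acct=H60: ✓ → 37664
acct=H70: ✗
age_days_sum = 16482 + 47138 + 45793 + 35566 + 37664 = 182643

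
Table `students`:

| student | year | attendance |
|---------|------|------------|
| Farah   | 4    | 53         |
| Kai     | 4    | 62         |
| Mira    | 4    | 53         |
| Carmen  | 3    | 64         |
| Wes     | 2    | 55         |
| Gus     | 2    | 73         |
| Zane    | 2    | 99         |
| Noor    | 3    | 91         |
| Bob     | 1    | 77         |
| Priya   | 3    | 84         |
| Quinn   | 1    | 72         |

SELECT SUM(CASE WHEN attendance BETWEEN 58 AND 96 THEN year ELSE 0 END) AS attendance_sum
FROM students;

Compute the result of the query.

student=Farah: ✗
student=Kai: ✓ → 4
student=Mira: ✗
student=Carmen: ✓ → 3
student=Wes: ✗
student=Gus: ✓ → 2
student=Zane: ✗
student=Noor: ✓ → 3
student=Bob: ✓ → 1
student=Priya: ✓ → 3
student=Quinn: ✓ → 1
attendance_sum = 4 + 3 + 2 + 3 + 1 + 3 + 1 = 17

17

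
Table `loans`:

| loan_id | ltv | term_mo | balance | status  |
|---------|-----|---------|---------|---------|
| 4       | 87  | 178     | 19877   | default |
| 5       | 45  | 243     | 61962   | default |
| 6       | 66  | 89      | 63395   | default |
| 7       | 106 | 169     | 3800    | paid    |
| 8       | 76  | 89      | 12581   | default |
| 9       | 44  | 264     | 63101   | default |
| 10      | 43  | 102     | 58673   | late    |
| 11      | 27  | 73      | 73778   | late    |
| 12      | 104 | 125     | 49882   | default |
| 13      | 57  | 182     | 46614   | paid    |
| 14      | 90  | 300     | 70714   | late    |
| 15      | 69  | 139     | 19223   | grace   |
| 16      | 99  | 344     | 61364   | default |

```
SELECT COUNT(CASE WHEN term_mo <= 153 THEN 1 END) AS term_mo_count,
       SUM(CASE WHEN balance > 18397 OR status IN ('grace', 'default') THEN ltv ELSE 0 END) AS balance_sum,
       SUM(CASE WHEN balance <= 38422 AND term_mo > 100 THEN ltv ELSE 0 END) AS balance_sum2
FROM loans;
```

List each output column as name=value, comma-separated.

term_mo_count=6, balance_sum=807, balance_sum2=262

[term_mo_count: term_mo <= 153]
loan_id=4: ✗
loan_id=5: ✗
loan_id=6: ✓ → 1
loan_id=7: ✗
loan_id=8: ✓ → 1
loan_id=9: ✗
loan_id=10: ✓ → 1
loan_id=11: ✓ → 1
loan_id=12: ✓ → 1
loan_id=13: ✗
loan_id=14: ✗
loan_id=15: ✓ → 1
loan_id=16: ✗
term_mo_count = COUNT(1, 1, 1, 1, 1, 1) = 6
—
[balance_sum: balance > 18397 OR status IN ('grace', 'default')]
loan_id=4: ✓ → 87
loan_id=5: ✓ → 45
loan_id=6: ✓ → 66
loan_id=7: ✗
loan_id=8: ✓ → 76
loan_id=9: ✓ → 44
loan_id=10: ✓ → 43
loan_id=11: ✓ → 27
loan_id=12: ✓ → 104
loan_id=13: ✓ → 57
loan_id=14: ✓ → 90
loan_id=15: ✓ → 69
loan_id=16: ✓ → 99
balance_sum = 87 + 45 + 66 + 76 + 44 + 43 + 27 + 104 + 57 + 90 + 69 + 99 = 807
—
[balance_sum2: balance <= 38422 AND term_mo > 100]
loan_id=4: ✓ → 87
loan_id=5: ✗
loan_id=6: ✗
loan_id=7: ✓ → 106
loan_id=8: ✗
loan_id=9: ✗
loan_id=10: ✗
loan_id=11: ✗
loan_id=12: ✗
loan_id=13: ✗
loan_id=14: ✗
loan_id=15: ✓ → 69
loan_id=16: ✗
balance_sum2 = 87 + 106 + 69 = 262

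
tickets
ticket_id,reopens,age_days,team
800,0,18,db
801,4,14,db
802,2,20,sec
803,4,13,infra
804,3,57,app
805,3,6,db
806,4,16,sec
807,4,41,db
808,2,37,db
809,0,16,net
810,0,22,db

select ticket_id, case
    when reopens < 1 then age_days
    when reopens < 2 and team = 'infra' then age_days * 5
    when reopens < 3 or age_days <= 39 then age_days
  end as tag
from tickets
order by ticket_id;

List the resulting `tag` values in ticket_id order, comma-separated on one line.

ticket_id=800: reopens < 1 → 18
ticket_id=801: reopens < 3 or age_days <= 39 → 14
ticket_id=802: reopens < 3 or age_days <= 39 → 20
ticket_id=803: reopens < 3 or age_days <= 39 → 13
ticket_id=804: (no match → NULL) → NULL
ticket_id=805: reopens < 3 or age_days <= 39 → 6
ticket_id=806: reopens < 3 or age_days <= 39 → 16
ticket_id=807: (no match → NULL) → NULL
ticket_id=808: reopens < 3 or age_days <= 39 → 37
ticket_id=809: reopens < 1 → 16
ticket_id=810: reopens < 1 → 22

18, 14, 20, 13, NULL, 6, 16, NULL, 37, 16, 22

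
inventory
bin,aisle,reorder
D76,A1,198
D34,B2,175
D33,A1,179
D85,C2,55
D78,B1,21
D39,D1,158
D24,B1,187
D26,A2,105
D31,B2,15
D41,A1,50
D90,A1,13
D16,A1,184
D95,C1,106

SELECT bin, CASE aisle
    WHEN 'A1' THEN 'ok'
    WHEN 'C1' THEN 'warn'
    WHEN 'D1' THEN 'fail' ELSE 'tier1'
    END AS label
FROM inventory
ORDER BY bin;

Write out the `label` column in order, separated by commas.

ok, tier1, tier1, tier1, ok, tier1, fail, ok, ok, tier1, tier1, ok, warn

bin=D16: aisle='A1' → ok
bin=D24: ELSE → tier1
bin=D26: ELSE → tier1
bin=D31: ELSE → tier1
bin=D33: aisle='A1' → ok
bin=D34: ELSE → tier1
bin=D39: aisle='D1' → fail
bin=D41: aisle='A1' → ok
bin=D76: aisle='A1' → ok
bin=D78: ELSE → tier1
bin=D85: ELSE → tier1
bin=D90: aisle='A1' → ok
bin=D95: aisle='C1' → warn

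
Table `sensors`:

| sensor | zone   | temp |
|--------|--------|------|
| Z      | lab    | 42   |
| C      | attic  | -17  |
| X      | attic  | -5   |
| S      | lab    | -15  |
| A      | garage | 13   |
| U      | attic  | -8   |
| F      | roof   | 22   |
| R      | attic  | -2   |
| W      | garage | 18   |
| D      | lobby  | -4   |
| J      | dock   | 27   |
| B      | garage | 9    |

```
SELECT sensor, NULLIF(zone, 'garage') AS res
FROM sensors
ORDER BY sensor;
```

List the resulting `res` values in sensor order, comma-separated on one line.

NULL, NULL, attic, lobby, roof, dock, attic, lab, attic, NULL, attic, lab

sensor=A: zone=garage vs garage: equal → NULL
sensor=B: zone=garage vs garage: equal → NULL
sensor=C: zone=attic vs garage: differ → attic
sensor=D: zone=lobby vs garage: differ → lobby
sensor=F: zone=roof vs garage: differ → roof
sensor=J: zone=dock vs garage: differ → dock
sensor=R: zone=attic vs garage: differ → attic
sensor=S: zone=lab vs garage: differ → lab
sensor=U: zone=attic vs garage: differ → attic
sensor=W: zone=garage vs garage: equal → NULL
sensor=X: zone=attic vs garage: differ → attic
sensor=Z: zone=lab vs garage: differ → lab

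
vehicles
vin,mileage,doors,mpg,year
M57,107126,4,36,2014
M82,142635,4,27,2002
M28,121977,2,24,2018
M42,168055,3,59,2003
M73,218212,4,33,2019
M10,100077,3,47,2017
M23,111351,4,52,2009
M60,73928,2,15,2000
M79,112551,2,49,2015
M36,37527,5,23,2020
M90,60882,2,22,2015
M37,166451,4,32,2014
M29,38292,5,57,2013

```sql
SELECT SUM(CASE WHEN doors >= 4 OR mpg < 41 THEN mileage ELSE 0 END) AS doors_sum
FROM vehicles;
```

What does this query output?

vin=M57: ✓ → 107126
vin=M82: ✓ → 142635
vin=M28: ✓ → 121977
vin=M42: ✗
vin=M73: ✓ → 218212
vin=M10: ✗
vin=M23: ✓ → 111351
vin=M60: ✓ → 73928
vin=M79: ✗
vin=M36: ✓ → 37527
vin=M90: ✓ → 60882
vin=M37: ✓ → 166451
vin=M29: ✓ → 38292
doors_sum = 107126 + 142635 + 121977 + 218212 + 111351 + 73928 + 37527 + 60882 + 166451 + 38292 = 1078381

1078381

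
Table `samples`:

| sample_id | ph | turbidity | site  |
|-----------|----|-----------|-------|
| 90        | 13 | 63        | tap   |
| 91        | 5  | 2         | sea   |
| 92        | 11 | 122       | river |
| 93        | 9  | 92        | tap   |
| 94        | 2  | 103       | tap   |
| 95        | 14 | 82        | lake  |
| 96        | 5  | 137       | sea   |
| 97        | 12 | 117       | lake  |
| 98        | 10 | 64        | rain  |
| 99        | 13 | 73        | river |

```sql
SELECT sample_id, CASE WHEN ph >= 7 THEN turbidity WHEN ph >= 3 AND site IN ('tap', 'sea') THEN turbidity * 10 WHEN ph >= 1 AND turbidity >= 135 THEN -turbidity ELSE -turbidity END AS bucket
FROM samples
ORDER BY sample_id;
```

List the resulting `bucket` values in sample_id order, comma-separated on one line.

63, 20, 122, 92, -103, 82, 1370, 117, 64, 73

sample_id=90: ph >= 7 → 63
sample_id=91: ph >= 3 AND site IN ('tap', 'sea') → 20
sample_id=92: ph >= 7 → 122
sample_id=93: ph >= 7 → 92
sample_id=94: ELSE → -103
sample_id=95: ph >= 7 → 82
sample_id=96: ph >= 3 AND site IN ('tap', 'sea') → 1370
sample_id=97: ph >= 7 → 117
sample_id=98: ph >= 7 → 64
sample_id=99: ph >= 7 → 73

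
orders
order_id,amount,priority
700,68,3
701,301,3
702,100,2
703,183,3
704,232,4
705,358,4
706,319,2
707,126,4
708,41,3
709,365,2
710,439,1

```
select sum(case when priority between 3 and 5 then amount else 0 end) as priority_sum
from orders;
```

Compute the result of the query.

order_id=700: ✓ → 68
order_id=701: ✓ → 301
order_id=702: ✗
order_id=703: ✓ → 183
order_id=704: ✓ → 232
order_id=705: ✓ → 358
order_id=706: ✗
order_id=707: ✓ → 126
order_id=708: ✓ → 41
order_id=709: ✗
order_id=710: ✗
priority_sum = 68 + 301 + 183 + 232 + 358 + 126 + 41 = 1309

1309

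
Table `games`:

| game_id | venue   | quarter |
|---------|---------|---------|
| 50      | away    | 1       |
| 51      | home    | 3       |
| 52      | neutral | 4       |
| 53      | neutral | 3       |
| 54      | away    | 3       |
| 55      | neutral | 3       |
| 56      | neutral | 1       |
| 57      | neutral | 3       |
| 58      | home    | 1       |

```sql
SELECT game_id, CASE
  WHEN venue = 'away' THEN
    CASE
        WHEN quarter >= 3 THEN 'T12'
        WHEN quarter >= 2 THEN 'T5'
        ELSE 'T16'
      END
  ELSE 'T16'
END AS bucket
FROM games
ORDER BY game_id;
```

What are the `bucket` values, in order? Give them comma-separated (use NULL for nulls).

T16, T16, T16, T16, T12, T16, T16, T16, T16

game_id=50: venue='away' → inner[ELSE] → T16
game_id=51: venue='home' → outer ELSE → T16
game_id=52: venue='neutral' → outer ELSE → T16
game_id=53: venue='neutral' → outer ELSE → T16
game_id=54: venue='away' → inner[quarter >= 3] → T12
game_id=55: venue='neutral' → outer ELSE → T16
game_id=56: venue='neutral' → outer ELSE → T16
game_id=57: venue='neutral' → outer ELSE → T16
game_id=58: venue='home' → outer ELSE → T16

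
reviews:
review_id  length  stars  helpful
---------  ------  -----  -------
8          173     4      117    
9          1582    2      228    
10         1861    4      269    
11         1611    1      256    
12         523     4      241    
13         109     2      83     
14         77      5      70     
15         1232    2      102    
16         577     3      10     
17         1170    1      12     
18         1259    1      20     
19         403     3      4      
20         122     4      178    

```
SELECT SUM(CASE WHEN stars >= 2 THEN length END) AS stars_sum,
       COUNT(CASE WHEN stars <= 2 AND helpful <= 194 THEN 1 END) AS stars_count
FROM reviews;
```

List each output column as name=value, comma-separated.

[stars_sum: stars >= 2]
review_id=8: ✓ → 173
review_id=9: ✓ → 1582
review_id=10: ✓ → 1861
review_id=11: ✗
review_id=12: ✓ → 523
review_id=13: ✓ → 109
review_id=14: ✓ → 77
review_id=15: ✓ → 1232
review_id=16: ✓ → 577
review_id=17: ✗
review_id=18: ✗
review_id=19: ✓ → 403
review_id=20: ✓ → 122
stars_sum = 173 + 1582 + 1861 + 523 + 109 + 77 + 1232 + 577 + 403 + 122 = 6659
—
[stars_count: stars <= 2 AND helpful <= 194]
review_id=8: ✗
review_id=9: ✗
review_id=10: ✗
review_id=11: ✗
review_id=12: ✗
review_id=13: ✓ → 1
review_id=14: ✗
review_id=15: ✓ → 1
review_id=16: ✗
review_id=17: ✓ → 1
review_id=18: ✓ → 1
review_id=19: ✗
review_id=20: ✗
stars_count = COUNT(1, 1, 1, 1) = 4

stars_sum=6659, stars_count=4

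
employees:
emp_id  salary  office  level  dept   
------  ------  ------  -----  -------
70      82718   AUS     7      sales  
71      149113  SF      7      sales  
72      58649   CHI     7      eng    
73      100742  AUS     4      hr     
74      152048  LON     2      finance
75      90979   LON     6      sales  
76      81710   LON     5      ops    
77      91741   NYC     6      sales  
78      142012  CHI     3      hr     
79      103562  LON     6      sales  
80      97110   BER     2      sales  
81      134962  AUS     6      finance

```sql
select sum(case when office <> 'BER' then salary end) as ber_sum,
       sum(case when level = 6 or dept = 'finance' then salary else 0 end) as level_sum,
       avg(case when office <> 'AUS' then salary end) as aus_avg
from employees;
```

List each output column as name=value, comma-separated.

[ber_sum: office <> 'BER']
emp_id=70: ✓ → 82718
emp_id=71: ✓ → 149113
emp_id=72: ✓ → 58649
emp_id=73: ✓ → 100742
emp_id=74: ✓ → 152048
emp_id=75: ✓ → 90979
emp_id=76: ✓ → 81710
emp_id=77: ✓ → 91741
emp_id=78: ✓ → 142012
emp_id=79: ✓ → 103562
emp_id=80: ✗
emp_id=81: ✓ → 134962
ber_sum = 82718 + 149113 + 58649 + 100742 + 152048 + 90979 + 81710 + 91741 + 142012 + 103562 + 134962 = 1188236
—
[level_sum: level = 6 or dept = 'finance']
emp_id=70: ✗
emp_id=71: ✗
emp_id=72: ✗
emp_id=73: ✗
emp_id=74: ✓ → 152048
emp_id=75: ✓ → 90979
emp_id=76: ✗
emp_id=77: ✓ → 91741
emp_id=78: ✗
emp_id=79: ✓ → 103562
emp_id=80: ✗
emp_id=81: ✓ → 134962
level_sum = 152048 + 90979 + 91741 + 103562 + 134962 = 573292
—
[aus_avg: office <> 'AUS']
emp_id=70: ✗
emp_id=71: ✓ → 149113
emp_id=72: ✓ → 58649
emp_id=73: ✗
emp_id=74: ✓ → 152048
emp_id=75: ✓ → 90979
emp_id=76: ✓ → 81710
emp_id=77: ✓ → 91741
emp_id=78: ✓ → 142012
emp_id=79: ✓ → 103562
emp_id=80: ✓ → 97110
emp_id=81: ✗
aus_avg = (149113 + 58649 + 152048 + 90979 + 81710 + 91741 + 142012 + 103562 + 97110) / 9 = 107436

ber_sum=1188236, level_sum=573292, aus_avg=107436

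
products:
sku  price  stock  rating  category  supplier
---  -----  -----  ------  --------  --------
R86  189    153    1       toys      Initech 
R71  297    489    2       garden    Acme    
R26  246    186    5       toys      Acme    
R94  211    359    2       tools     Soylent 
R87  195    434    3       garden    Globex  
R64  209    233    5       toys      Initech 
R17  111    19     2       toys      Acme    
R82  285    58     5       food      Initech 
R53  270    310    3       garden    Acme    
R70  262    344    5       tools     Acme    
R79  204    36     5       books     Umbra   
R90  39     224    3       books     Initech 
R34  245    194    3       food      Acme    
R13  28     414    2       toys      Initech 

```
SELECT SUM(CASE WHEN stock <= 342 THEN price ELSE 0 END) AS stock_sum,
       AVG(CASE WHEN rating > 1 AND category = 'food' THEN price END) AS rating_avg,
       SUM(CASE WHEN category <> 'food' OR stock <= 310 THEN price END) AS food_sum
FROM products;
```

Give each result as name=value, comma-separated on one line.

stock_sum=1798, rating_avg=265, food_sum=2791

[stock_sum: stock <= 342]
sku=R86: ✓ → 189
sku=R71: ✗
sku=R26: ✓ → 246
sku=R94: ✗
sku=R87: ✗
sku=R64: ✓ → 209
sku=R17: ✓ → 111
sku=R82: ✓ → 285
sku=R53: ✓ → 270
sku=R70: ✗
sku=R79: ✓ → 204
sku=R90: ✓ → 39
sku=R34: ✓ → 245
sku=R13: ✗
stock_sum = 189 + 246 + 209 + 111 + 285 + 270 + 204 + 39 + 245 = 1798
—
[rating_avg: rating > 1 AND category = 'food']
sku=R86: ✗
sku=R71: ✗
sku=R26: ✗
sku=R94: ✗
sku=R87: ✗
sku=R64: ✗
sku=R17: ✗
sku=R82: ✓ → 285
sku=R53: ✗
sku=R70: ✗
sku=R79: ✗
sku=R90: ✗
sku=R34: ✓ → 245
sku=R13: ✗
rating_avg = (285 + 245) / 2 = 265
—
[food_sum: category <> 'food' OR stock <= 310]
sku=R86: ✓ → 189
sku=R71: ✓ → 297
sku=R26: ✓ → 246
sku=R94: ✓ → 211
sku=R87: ✓ → 195
sku=R64: ✓ → 209
sku=R17: ✓ → 111
sku=R82: ✓ → 285
sku=R53: ✓ → 270
sku=R70: ✓ → 262
sku=R79: ✓ → 204
sku=R90: ✓ → 39
sku=R34: ✓ → 245
sku=R13: ✓ → 28
food_sum = 189 + 297 + 246 + 211 + 195 + 209 + 111 + 285 + 270 + 262 + 204 + 39 + 245 + 28 = 2791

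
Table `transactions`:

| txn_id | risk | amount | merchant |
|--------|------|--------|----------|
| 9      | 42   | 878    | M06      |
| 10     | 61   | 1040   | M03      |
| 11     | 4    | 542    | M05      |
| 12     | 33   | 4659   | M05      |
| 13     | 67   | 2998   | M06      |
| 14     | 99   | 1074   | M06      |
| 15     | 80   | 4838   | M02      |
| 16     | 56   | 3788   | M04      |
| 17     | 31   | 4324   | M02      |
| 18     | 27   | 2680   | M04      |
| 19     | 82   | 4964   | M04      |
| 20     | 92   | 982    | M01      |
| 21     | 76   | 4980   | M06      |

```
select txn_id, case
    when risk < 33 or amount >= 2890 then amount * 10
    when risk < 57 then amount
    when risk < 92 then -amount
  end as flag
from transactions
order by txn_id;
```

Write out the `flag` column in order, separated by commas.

txn_id=9: risk < 57 → 878
txn_id=10: risk < 92 → -1040
txn_id=11: risk < 33 or amount >= 2890 → 5420
txn_id=12: risk < 33 or amount >= 2890 → 46590
txn_id=13: risk < 33 or amount >= 2890 → 29980
txn_id=14: (no match → NULL) → NULL
txn_id=15: risk < 33 or amount >= 2890 → 48380
txn_id=16: risk < 33 or amount >= 2890 → 37880
txn_id=17: risk < 33 or amount >= 2890 → 43240
txn_id=18: risk < 33 or amount >= 2890 → 26800
txn_id=19: risk < 33 or amount >= 2890 → 49640
txn_id=20: (no match → NULL) → NULL
txn_id=21: risk < 33 or amount >= 2890 → 49800

878, -1040, 5420, 46590, 29980, NULL, 48380, 37880, 43240, 26800, 49640, NULL, 49800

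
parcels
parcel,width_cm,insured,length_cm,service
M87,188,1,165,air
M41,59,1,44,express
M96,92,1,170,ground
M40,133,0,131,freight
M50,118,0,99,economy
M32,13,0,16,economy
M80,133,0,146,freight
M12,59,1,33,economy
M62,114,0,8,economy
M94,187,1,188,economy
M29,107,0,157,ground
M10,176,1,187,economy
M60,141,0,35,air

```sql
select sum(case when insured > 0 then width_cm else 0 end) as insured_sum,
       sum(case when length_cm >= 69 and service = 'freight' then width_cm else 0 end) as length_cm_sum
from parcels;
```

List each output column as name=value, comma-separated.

[insured_sum: insured > 0]
parcel=M87: ✓ → 188
parcel=M41: ✓ → 59
parcel=M96: ✓ → 92
parcel=M40: ✗
parcel=M50: ✗
parcel=M32: ✗
parcel=M80: ✗
parcel=M12: ✓ → 59
parcel=M62: ✗
parcel=M94: ✓ → 187
parcel=M29: ✗
parcel=M10: ✓ → 176
parcel=M60: ✗
insured_sum = 188 + 59 + 92 + 59 + 187 + 176 = 761
—
[length_cm_sum: length_cm >= 69 and service = 'freight']
parcel=M87: ✗
parcel=M41: ✗
parcel=M96: ✗
parcel=M40: ✓ → 133
parcel=M50: ✗
parcel=M32: ✗
parcel=M80: ✓ → 133
parcel=M12: ✗
parcel=M62: ✗
parcel=M94: ✗
parcel=M29: ✗
parcel=M10: ✗
parcel=M60: ✗
length_cm_sum = 133 + 133 = 266

insured_sum=761, length_cm_sum=266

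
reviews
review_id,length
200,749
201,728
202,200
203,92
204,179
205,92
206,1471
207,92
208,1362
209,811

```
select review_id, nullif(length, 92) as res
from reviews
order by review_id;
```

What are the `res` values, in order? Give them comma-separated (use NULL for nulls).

review_id=200: length=749 vs 92: differ → 749
review_id=201: length=728 vs 92: differ → 728
review_id=202: length=200 vs 92: differ → 200
review_id=203: length=92 vs 92: equal → NULL
review_id=204: length=179 vs 92: differ → 179
review_id=205: length=92 vs 92: equal → NULL
review_id=206: length=1471 vs 92: differ → 1471
review_id=207: length=92 vs 92: equal → NULL
review_id=208: length=1362 vs 92: differ → 1362
review_id=209: length=811 vs 92: differ → 811

749, 728, 200, NULL, 179, NULL, 1471, NULL, 1362, 811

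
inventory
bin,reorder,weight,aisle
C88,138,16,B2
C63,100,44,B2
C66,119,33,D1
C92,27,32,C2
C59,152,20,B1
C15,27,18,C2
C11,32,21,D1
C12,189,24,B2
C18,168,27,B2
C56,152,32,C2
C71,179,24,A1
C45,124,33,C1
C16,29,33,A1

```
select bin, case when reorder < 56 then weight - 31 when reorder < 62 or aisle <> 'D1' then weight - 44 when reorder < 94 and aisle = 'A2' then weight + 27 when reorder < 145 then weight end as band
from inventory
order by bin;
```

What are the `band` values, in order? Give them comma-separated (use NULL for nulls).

bin=C11: reorder < 56 → -10
bin=C12: reorder < 62 or aisle <> 'D1' → -20
bin=C15: reorder < 56 → -13
bin=C16: reorder < 56 → 2
bin=C18: reorder < 62 or aisle <> 'D1' → -17
bin=C45: reorder < 62 or aisle <> 'D1' → -11
bin=C56: reorder < 62 or aisle <> 'D1' → -12
bin=C59: reorder < 62 or aisle <> 'D1' → -24
bin=C63: reorder < 62 or aisle <> 'D1' → 0
bin=C66: reorder < 145 → 33
bin=C71: reorder < 62 or aisle <> 'D1' → -20
bin=C88: reorder < 62 or aisle <> 'D1' → -28
bin=C92: reorder < 56 → 1

-10, -20, -13, 2, -17, -11, -12, -24, 0, 33, -20, -28, 1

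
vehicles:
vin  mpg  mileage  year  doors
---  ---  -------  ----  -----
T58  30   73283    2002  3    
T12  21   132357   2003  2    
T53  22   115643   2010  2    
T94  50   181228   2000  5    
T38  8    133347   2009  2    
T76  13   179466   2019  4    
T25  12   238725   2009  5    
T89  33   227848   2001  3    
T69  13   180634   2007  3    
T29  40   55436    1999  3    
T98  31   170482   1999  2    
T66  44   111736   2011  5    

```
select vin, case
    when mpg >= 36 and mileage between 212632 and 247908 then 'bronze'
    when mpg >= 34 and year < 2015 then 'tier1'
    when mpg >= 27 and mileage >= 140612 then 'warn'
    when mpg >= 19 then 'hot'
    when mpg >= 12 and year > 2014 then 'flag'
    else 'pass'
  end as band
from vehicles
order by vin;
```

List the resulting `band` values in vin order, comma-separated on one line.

hot, pass, tier1, pass, hot, hot, tier1, pass, flag, warn, tier1, warn

vin=T12: mpg >= 19 → hot
vin=T25: ELSE → pass
vin=T29: mpg >= 34 and year < 2015 → tier1
vin=T38: ELSE → pass
vin=T53: mpg >= 19 → hot
vin=T58: mpg >= 19 → hot
vin=T66: mpg >= 34 and year < 2015 → tier1
vin=T69: ELSE → pass
vin=T76: mpg >= 12 and year > 2014 → flag
vin=T89: mpg >= 27 and mileage >= 140612 → warn
vin=T94: mpg >= 34 and year < 2015 → tier1
vin=T98: mpg >= 27 and mileage >= 140612 → warn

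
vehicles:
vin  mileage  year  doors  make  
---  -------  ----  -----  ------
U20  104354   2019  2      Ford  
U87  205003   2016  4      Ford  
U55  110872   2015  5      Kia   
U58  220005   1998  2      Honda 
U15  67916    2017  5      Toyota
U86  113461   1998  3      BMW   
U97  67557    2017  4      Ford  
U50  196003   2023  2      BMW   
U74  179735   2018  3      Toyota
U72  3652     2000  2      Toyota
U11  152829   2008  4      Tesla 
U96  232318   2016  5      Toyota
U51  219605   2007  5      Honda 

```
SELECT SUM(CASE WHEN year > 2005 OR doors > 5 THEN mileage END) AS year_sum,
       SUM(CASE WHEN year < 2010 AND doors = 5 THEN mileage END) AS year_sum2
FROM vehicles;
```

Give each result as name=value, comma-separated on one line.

year_sum=1536192, year_sum2=219605

[year_sum: year > 2005 OR doors > 5]
vin=U20: ✓ → 104354
vin=U87: ✓ → 205003
vin=U55: ✓ → 110872
vin=U58: ✗
vin=U15: ✓ → 67916
vin=U86: ✗
vin=U97: ✓ → 67557
vin=U50: ✓ → 196003
vin=U74: ✓ → 179735
vin=U72: ✗
vin=U11: ✓ → 152829
vin=U96: ✓ → 232318
vin=U51: ✓ → 219605
year_sum = 104354 + 205003 + 110872 + 67916 + 67557 + 196003 + 179735 + 152829 + 232318 + 219605 = 1536192
—
[year_sum2: year < 2010 AND doors = 5]
vin=U20: ✗
vin=U87: ✗
vin=U55: ✗
vin=U58: ✗
vin=U15: ✗
vin=U86: ✗
vin=U97: ✗
vin=U50: ✗
vin=U74: ✗
vin=U72: ✗
vin=U11: ✗
vin=U96: ✗
vin=U51: ✓ → 219605
year_sum2 = 219605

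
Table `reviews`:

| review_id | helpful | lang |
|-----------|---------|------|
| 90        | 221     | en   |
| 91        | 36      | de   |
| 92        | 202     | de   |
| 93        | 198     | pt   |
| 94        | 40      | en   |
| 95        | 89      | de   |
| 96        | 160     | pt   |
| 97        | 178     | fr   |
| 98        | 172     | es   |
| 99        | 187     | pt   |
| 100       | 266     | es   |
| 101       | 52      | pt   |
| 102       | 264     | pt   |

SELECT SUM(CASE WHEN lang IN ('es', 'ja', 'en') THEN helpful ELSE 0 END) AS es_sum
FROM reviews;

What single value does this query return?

review_id=90: ✓ → 221
review_id=91: ✗
review_id=92: ✗
review_id=93: ✗
review_id=94: ✓ → 40
review_id=95: ✗
review_id=96: ✗
review_id=97: ✗
review_id=98: ✓ → 172
review_id=99: ✗
review_id=100: ✓ → 266
review_id=101: ✗
review_id=102: ✗
es_sum = 221 + 40 + 172 + 266 = 699

699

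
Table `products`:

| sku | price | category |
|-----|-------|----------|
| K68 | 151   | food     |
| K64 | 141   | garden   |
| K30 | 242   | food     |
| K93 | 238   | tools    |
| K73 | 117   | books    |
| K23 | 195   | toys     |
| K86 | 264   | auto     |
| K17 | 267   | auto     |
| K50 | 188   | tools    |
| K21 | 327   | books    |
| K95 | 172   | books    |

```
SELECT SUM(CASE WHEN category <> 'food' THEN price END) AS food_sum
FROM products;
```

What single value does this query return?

1909

sku=K68: ✗
sku=K64: ✓ → 141
sku=K30: ✗
sku=K93: ✓ → 238
sku=K73: ✓ → 117
sku=K23: ✓ → 195
sku=K86: ✓ → 264
sku=K17: ✓ → 267
sku=K50: ✓ → 188
sku=K21: ✓ → 327
sku=K95: ✓ → 172
food_sum = 141 + 238 + 117 + 195 + 264 + 267 + 188 + 327 + 172 = 1909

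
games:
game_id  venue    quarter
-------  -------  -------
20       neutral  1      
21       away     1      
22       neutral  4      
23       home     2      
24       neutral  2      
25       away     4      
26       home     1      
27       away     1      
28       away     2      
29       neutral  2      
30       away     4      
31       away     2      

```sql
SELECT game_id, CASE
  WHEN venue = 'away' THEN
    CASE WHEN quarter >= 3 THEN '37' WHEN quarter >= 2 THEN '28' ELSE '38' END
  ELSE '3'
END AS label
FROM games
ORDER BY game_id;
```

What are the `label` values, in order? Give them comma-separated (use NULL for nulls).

game_id=20: venue='neutral' → outer ELSE → 3
game_id=21: venue='away' → inner[ELSE] → 38
game_id=22: venue='neutral' → outer ELSE → 3
game_id=23: venue='home' → outer ELSE → 3
game_id=24: venue='neutral' → outer ELSE → 3
game_id=25: venue='away' → inner[quarter >= 3] → 37
game_id=26: venue='home' → outer ELSE → 3
game_id=27: venue='away' → inner[ELSE] → 38
game_id=28: venue='away' → inner[quarter >= 2] → 28
game_id=29: venue='neutral' → outer ELSE → 3
game_id=30: venue='away' → inner[quarter >= 3] → 37
game_id=31: venue='away' → inner[quarter >= 2] → 28

3, 38, 3, 3, 3, 37, 3, 38, 28, 3, 37, 28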